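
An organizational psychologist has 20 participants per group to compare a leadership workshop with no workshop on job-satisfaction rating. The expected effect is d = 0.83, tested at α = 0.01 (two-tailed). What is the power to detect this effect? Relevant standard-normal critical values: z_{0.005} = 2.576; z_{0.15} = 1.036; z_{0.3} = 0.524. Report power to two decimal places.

For two equal groups, power = Φ(d·√(n/2) − z_{α/2}).
d·√(n/2) = 0.83 × √(20/2) = 0.83 × 3.162 = 2.625.
z_β = 2.625 − 2.576 = 0.049.
Power = Φ(0.049) = 0.519.

power ≈ 0.52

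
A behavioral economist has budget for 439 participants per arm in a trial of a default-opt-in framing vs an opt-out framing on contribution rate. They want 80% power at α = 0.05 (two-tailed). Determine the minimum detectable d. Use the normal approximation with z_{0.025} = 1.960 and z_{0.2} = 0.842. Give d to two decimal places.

For two independent groups of n = 439 each: d_min = (z_{α/2} + z_β)·√(2/n).
z-sum = 1.960 + 0.842 = 2.802.
d_min = 2.802 × √(2/439) = 2.802 × 0.0675 = 0.189.

d_min ≈ 0.19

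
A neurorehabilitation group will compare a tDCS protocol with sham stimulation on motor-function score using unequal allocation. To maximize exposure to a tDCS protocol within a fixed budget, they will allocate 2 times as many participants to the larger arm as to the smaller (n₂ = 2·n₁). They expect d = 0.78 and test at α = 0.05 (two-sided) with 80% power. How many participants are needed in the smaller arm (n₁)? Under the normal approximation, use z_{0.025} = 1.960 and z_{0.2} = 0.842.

With allocation ratio k = n₂/n₁ = 2, Var(x̄₁−x̄₂) = σ²(1/n₁ + 1/(k·n₁)) = σ²·(k+1)/(k·n₁).
So n₁ = (1 + 1/k)·((z_{α/2} + z_β)/d)² = 1.500 × (2.802/0.78)².
n₁ = 1.500 × 12.90 = 19.4.
Round up: n₁ = 20, giving n₂ = 2 × 20 = 40.

n₁ = 20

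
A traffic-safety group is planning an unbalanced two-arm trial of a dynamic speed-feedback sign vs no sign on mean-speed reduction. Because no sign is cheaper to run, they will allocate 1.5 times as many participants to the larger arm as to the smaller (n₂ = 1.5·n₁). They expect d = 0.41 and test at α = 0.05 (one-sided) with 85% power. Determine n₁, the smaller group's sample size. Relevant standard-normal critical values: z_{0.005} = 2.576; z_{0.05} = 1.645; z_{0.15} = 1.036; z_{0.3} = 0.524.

n₁ = 72

With allocation ratio k = n₂/n₁ = 1.5, Var(x̄₁−x̄₂) = σ²(1/n₁ + 1/(k·n₁)) = σ²·(k+1)/(k·n₁).
So n₁ = (1 + 1/k)·((z_{α} + z_β)/d)² = 1.667 × (2.681/0.41)².
n₁ = 1.667 × 42.76 = 71.3.
Round up: n₁ = 72, giving n₂ = 1.5 × 72 = 108.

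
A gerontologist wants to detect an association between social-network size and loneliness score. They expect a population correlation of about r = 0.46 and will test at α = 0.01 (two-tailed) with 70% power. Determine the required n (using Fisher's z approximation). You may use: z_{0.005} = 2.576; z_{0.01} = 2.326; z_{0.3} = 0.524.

n = 42

Fisher's z: C = ½·ln((1+r)/(1−r)) = ½·ln(2.7037) = 0.4973.
n = ((z_{α/2} + z_β)/C)² + 3.
(2.576 + 0.524) / 0.4973 = 3.100 / 0.4973 = 6.234.
n = 6.234² + 3 = 38.86 + 3 = 41.9.
Round up.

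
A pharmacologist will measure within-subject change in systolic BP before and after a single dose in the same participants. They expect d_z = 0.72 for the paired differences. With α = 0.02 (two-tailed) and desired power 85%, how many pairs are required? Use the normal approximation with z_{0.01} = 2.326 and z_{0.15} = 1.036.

n = 22 pairs

For a paired (one-sample on differences) test: n = ((z_{α/2} + z_β) / d)².
z_{α/2} + z_β = 2.326 + 1.036 = 3.362.
n = (3.362 / 0.72)² = 4.669² = 21.80.
Round up.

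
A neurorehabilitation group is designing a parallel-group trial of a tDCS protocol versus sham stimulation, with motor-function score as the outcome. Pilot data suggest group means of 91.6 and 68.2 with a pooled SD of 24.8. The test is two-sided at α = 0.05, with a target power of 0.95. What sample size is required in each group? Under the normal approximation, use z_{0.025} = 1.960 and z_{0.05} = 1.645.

n = 30 per group

Cohen's d = |M₁ − M₂| / SD_pooled = |91.6 − 68.2| / 24.8 = 23.4 / 24.8 = 0.944.
For two independent groups with equal n: n = 2·((z_{α/2} + z_β) / d)².
z_{α/2} + z_β = 1.960 + 1.645 = 3.605.
n = 2 × (3.605 / 0.944)² = 2 × 3.819² = 2 × 14.58 = 29.2.
Round up to the next whole participant.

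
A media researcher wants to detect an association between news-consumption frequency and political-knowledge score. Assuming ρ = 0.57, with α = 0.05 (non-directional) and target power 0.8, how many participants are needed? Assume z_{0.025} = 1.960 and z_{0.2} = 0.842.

Fisher's z: C = ½·ln((1+r)/(1−r)) = ½·ln(3.6512) = 0.6475.
n = ((z_{α/2} + z_β)/C)² + 3.
(1.960 + 0.842) / 0.6475 = 2.802 / 0.6475 = 4.327.
n = 4.327² + 3 = 18.73 + 3 = 21.7.
Round up.

n = 22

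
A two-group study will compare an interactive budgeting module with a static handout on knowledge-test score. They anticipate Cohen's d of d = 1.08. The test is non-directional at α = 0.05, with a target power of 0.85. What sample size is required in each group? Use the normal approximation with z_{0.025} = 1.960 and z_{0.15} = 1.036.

n = 16 per group

For two independent groups with equal n: n = 2·((z_{α/2} + z_β) / d)².
z_{α/2} + z_β = 1.960 + 1.036 = 2.996.
n = 2 × (2.996 / 1.08)² = 2 × 2.774² = 2 × 7.70 = 15.4.
Round up to the next whole participant.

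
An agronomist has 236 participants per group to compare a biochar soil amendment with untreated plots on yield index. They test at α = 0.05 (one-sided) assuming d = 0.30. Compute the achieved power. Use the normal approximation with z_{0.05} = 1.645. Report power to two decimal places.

For two equal groups, power = Φ(d·√(n/2) − z_{α}).
d·√(n/2) = 0.30 × √(236/2) = 0.30 × 10.863 = 3.259.
z_β = 3.259 − 1.645 = 1.614.
Power = Φ(1.614) = 0.947.

power ≈ 0.95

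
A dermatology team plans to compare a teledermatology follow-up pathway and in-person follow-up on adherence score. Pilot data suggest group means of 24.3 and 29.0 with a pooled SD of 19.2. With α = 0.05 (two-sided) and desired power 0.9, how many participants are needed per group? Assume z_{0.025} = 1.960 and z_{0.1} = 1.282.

n = 351 per group

Cohen's d = |M₁ − M₂| / SD_pooled = |24.3 − 29.0| / 19.2 = 4.7 / 19.2 = 0.245.
For two independent groups with equal n: n = 2·((z_{α/2} + z_β) / d)².
z_{α/2} + z_β = 1.960 + 1.282 = 3.242.
n = 2 × (3.242 / 0.245)² = 2 × 13.233² = 2 × 175.10 = 350.2.
Round up to the next whole participant.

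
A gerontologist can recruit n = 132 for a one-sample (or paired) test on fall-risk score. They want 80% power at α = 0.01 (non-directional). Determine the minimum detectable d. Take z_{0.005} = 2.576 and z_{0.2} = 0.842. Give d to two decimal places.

d_min ≈ 0.30

For a single sample (or paired design) of n = 132: d_min = (z_{α/2} + z_β)/√n.
z-sum = 2.576 + 0.842 = 3.418.
d_min = 3.418 / √132 = 3.418 / 11.489 = 0.297.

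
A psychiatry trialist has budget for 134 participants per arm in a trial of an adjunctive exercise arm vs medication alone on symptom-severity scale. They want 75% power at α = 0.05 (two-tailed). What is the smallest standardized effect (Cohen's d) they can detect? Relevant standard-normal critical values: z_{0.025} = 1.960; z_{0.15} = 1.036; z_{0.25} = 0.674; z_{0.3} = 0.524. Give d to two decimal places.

For two independent groups of n = 134 each: d_min = (z_{α/2} + z_β)·√(2/n).
z-sum = 1.960 + 0.674 = 2.634.
d_min = 2.634 × √(2/134) = 2.634 × 0.1222 = 0.322.

d_min ≈ 0.32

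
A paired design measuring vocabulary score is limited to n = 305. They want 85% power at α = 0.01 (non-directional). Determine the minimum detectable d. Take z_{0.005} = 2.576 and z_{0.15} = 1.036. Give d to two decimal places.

d_min ≈ 0.21

For a single sample (or paired design) of n = 305: d_min = (z_{α/2} + z_β)/√n.
z-sum = 2.576 + 1.036 = 3.612.
d_min = 3.612 / √305 = 3.612 / 17.464 = 0.207.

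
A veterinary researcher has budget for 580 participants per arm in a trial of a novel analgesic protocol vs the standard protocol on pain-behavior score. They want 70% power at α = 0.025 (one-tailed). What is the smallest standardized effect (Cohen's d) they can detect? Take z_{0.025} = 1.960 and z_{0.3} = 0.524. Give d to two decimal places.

d_min ≈ 0.15

For two independent groups of n = 580 each: d_min = (z_{α} + z_β)·√(2/n).
z-sum = 1.960 + 0.524 = 2.484.
d_min = 2.484 × √(2/580) = 2.484 × 0.0587 = 0.146.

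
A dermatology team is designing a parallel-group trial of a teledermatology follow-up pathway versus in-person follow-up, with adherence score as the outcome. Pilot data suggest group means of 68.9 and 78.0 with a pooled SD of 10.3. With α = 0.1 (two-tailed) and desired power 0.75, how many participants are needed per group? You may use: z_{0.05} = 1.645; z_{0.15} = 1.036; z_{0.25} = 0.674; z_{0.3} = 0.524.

Cohen's d = |M₁ − M₂| / SD_pooled = |68.9 − 78.0| / 10.3 = 9.1 / 10.3 = 0.883.
For two independent groups with equal n: n = 2·((z_{α/2} + z_β) / d)².
z_{α/2} + z_β = 1.645 + 0.674 = 2.319.
n = 2 × (2.319 / 0.883)² = 2 × 2.626² = 2 × 6.90 = 13.8.
Round up to the next whole participant.

n = 14 per group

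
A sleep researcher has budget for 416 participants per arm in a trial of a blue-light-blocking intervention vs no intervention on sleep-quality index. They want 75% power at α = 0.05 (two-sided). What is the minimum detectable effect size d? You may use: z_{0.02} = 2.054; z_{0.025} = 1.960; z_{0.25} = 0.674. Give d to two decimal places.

d_min ≈ 0.18

For two independent groups of n = 416 each: d_min = (z_{α/2} + z_β)·√(2/n).
z-sum = 1.960 + 0.674 = 2.634.
d_min = 2.634 × √(2/416) = 2.634 × 0.0693 = 0.183.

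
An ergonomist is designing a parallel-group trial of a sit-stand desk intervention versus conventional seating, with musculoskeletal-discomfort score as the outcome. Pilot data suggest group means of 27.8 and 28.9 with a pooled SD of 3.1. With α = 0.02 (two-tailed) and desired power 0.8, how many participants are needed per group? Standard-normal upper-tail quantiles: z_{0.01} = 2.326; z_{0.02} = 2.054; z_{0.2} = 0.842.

n = 160 per group

Cohen's d = |M₁ − M₂| / SD_pooled = |27.8 − 28.9| / 3.1 = 1.1 / 3.1 = 0.355.
For two independent groups with equal n: n = 2·((z_{α/2} + z_β) / d)².
z_{α/2} + z_β = 2.326 + 0.842 = 3.168.
n = 2 × (3.168 / 0.355)² = 2 × 8.924² = 2 × 79.64 = 159.3.
Round up to the next whole participant.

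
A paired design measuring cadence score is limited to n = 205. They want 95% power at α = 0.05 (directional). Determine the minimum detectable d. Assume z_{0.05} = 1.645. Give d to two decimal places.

For a single sample (or paired design) of n = 205: d_min = (z_{α} + z_β)/√n.
z-sum = 1.645 + 1.645 = 3.290.
d_min = 3.290 / √205 = 3.290 / 14.318 = 0.230.

d_min ≈ 0.23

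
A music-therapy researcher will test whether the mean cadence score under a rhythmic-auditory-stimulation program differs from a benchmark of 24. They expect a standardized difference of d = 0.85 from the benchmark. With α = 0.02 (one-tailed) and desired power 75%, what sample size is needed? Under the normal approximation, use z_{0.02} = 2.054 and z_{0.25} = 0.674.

For a one-sample test: n = ((z_{α} + z_β) / d)².
z_{α} + z_β = 2.054 + 0.674 = 2.728.
n = (2.728 / 0.85)² = 3.209² = 10.30.
Round up.

n = 11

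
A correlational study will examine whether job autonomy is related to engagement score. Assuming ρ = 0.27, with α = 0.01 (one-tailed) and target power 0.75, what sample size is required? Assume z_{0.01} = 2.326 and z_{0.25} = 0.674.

Fisher's z: C = ½·ln((1+r)/(1−r)) = ½·ln(1.7397) = 0.2769.
n = ((z_{α} + z_β)/C)² + 3.
(2.326 + 0.674) / 0.2769 = 3.000 / 0.2769 = 10.834.
n = 10.834² + 3 = 117.38 + 3 = 120.4.
Round up.

n = 121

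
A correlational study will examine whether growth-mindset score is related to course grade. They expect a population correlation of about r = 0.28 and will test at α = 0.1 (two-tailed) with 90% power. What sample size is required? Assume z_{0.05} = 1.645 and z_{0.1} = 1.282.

Fisher's z: C = ½·ln((1+r)/(1−r)) = ½·ln(1.7778) = 0.2877.
n = ((z_{α/2} + z_β)/C)² + 3.
(1.645 + 1.282) / 0.2877 = 2.927 / 0.2877 = 10.174.
n = 10.174² + 3 = 103.51 + 3 = 106.5.
Round up.

n = 107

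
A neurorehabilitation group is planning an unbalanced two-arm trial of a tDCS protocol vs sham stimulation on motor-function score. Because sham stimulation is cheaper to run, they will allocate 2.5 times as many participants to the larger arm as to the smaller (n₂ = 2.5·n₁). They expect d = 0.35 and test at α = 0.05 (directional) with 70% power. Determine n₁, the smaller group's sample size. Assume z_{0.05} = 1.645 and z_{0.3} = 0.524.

With allocation ratio k = n₂/n₁ = 2.5, Var(x̄₁−x̄₂) = σ²(1/n₁ + 1/(k·n₁)) = σ²·(k+1)/(k·n₁).
So n₁ = (1 + 1/k)·((z_{α} + z_β)/d)² = 1.400 × (2.169/0.35)².
n₁ = 1.400 × 38.40 = 53.8.
Round up: n₁ = 54, giving n₂ = 2.5 × 54 = 135.

n₁ = 54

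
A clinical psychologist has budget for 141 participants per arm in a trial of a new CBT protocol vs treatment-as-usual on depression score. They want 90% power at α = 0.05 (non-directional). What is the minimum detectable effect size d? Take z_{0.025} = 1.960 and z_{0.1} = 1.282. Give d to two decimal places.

d_min ≈ 0.39

For two independent groups of n = 141 each: d_min = (z_{α/2} + z_β)·√(2/n).
z-sum = 1.960 + 1.282 = 3.242.
d_min = 3.242 × √(2/141) = 3.242 × 0.1191 = 0.386.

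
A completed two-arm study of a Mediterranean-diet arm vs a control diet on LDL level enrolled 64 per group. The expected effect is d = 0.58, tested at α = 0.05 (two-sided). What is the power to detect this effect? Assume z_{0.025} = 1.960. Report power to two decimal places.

For two equal groups, power = Φ(d·√(n/2) − z_{α/2}).
d·√(n/2) = 0.58 × √(64/2) = 0.58 × 5.657 = 3.281.
z_β = 3.281 − 1.960 = 1.321.
Power = Φ(1.321) = 0.907.

power ≈ 0.91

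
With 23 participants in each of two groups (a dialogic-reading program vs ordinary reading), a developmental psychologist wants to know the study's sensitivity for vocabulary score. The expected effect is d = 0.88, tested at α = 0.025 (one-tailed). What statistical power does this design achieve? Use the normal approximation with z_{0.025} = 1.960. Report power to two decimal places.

power ≈ 0.85

For two equal groups, power = Φ(d·√(n/2) − z_{α}).
d·√(n/2) = 0.88 × √(23/2) = 0.88 × 3.391 = 2.984.
z_β = 2.984 − 1.960 = 1.024.
Power = Φ(1.024) = 0.847.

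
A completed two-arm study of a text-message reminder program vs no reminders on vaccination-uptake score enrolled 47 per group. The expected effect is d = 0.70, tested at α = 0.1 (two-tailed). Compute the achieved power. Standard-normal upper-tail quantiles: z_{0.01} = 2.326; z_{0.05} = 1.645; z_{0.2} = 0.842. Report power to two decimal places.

For two equal groups, power = Φ(d·√(n/2) − z_{α/2}).
d·√(n/2) = 0.70 × √(47/2) = 0.70 × 4.848 = 3.393.
z_β = 3.393 − 1.645 = 1.748.
Power = Φ(1.748) = 0.960.

power ≈ 0.96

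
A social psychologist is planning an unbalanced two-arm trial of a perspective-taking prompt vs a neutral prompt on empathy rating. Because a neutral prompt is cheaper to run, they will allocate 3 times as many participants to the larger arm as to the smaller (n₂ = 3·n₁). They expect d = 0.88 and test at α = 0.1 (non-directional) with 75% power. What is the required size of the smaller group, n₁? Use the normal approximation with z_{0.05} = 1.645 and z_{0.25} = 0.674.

n₁ = 10

With allocation ratio k = n₂/n₁ = 3, Var(x̄₁−x̄₂) = σ²(1/n₁ + 1/(k·n₁)) = σ²·(k+1)/(k·n₁).
So n₁ = (1 + 1/k)·((z_{α/2} + z_β)/d)² = 1.333 × (2.319/0.88)².
n₁ = 1.333 × 6.94 = 9.3.
Round up: n₁ = 10, giving n₂ = 3 × 10 = 30.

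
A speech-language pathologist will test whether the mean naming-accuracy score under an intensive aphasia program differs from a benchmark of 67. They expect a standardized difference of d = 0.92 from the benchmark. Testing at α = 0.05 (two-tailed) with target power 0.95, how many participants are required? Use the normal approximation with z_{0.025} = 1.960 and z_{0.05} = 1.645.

For a one-sample test: n = ((z_{α/2} + z_β) / d)².
z_{α/2} + z_β = 1.960 + 1.645 = 3.605.
n = (3.605 / 0.92)² = 3.918² = 15.35.
Round up.

n = 16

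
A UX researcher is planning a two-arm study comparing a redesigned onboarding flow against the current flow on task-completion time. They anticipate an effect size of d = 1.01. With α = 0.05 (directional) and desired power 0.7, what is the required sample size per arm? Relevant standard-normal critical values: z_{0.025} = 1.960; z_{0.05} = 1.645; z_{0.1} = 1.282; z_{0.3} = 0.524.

For two independent groups with equal n: n = 2·((z_{α} + z_β) / d)².
z_{α} + z_β = 1.645 + 0.524 = 2.169.
n = 2 × (2.169 / 1.01)² = 2 × 2.148² = 2 × 4.61 = 9.2.
Round up to the next whole participant.

n = 10 per group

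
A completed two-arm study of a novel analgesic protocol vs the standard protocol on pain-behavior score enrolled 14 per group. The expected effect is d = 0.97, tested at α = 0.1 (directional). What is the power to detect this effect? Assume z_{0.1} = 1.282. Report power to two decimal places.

power ≈ 0.90

For two equal groups, power = Φ(d·√(n/2) − z_{α}).
d·√(n/2) = 0.97 × √(14/2) = 0.97 × 2.646 = 2.566.
z_β = 2.566 − 1.282 = 1.284.
Power = Φ(1.284) = 0.900.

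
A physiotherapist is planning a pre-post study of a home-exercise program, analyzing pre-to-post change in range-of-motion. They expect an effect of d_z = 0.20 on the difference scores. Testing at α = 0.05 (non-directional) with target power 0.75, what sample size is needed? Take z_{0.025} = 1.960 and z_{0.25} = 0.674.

For a paired (one-sample on differences) test: n = ((z_{α/2} + z_β) / d)².
z_{α/2} + z_β = 1.960 + 0.674 = 2.634.
n = (2.634 / 0.20)² = 13.170² = 173.45.
Round up.

n = 174 pairs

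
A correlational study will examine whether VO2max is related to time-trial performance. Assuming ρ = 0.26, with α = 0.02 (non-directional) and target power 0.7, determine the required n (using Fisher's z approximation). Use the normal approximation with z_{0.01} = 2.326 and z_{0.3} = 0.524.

Fisher's z: C = ½·ln((1+r)/(1−r)) = ½·ln(1.7027) = 0.2661.
n = ((z_{α/2} + z_β)/C)² + 3.
(2.326 + 0.524) / 0.2661 = 2.850 / 0.2661 = 10.710.
n = 10.710² + 3 = 114.71 + 3 = 117.7.
Round up.

n = 118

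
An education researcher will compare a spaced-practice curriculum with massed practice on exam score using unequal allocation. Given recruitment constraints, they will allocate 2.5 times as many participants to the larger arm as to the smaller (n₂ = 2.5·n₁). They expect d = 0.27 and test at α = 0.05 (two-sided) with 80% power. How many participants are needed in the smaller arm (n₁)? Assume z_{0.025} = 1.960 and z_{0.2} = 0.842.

n₁ = 151

With allocation ratio k = n₂/n₁ = 2.5, Var(x̄₁−x̄₂) = σ²(1/n₁ + 1/(k·n₁)) = σ²·(k+1)/(k·n₁).
So n₁ = (1 + 1/k)·((z_{α/2} + z_β)/d)² = 1.400 × (2.802/0.27)².
n₁ = 1.400 × 107.70 = 150.8.
Round up: n₁ = 151, giving n₂ = ⌈2.5 × 151⌉ = ⌈377.5⌉ = 378.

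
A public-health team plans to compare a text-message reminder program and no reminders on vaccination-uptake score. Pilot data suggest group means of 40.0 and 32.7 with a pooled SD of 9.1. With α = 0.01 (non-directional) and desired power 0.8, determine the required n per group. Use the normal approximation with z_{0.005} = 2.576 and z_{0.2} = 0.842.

Cohen's d = |M₁ − M₂| / SD_pooled = |40.0 − 32.7| / 9.1 = 7.3 / 9.1 = 0.802.
For two independent groups with equal n: n = 2·((z_{α/2} + z_β) / d)².
z_{α/2} + z_β = 2.576 + 0.842 = 3.418.
n = 2 × (3.418 / 0.802)² = 2 × 4.262² = 2 × 18.16 = 36.3.
Round up to the next whole participant.

n = 37 per group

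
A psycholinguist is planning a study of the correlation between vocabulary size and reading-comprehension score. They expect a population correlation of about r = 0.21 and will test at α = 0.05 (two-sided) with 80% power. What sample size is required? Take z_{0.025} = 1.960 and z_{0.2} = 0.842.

Fisher's z: C = ½·ln((1+r)/(1−r)) = ½·ln(1.5316) = 0.2132.
n = ((z_{α/2} + z_β)/C)² + 3.
(1.960 + 0.842) / 0.2132 = 2.802 / 0.2132 = 13.143.
n = 13.143² + 3 = 172.73 + 3 = 175.7.
Round up.

n = 176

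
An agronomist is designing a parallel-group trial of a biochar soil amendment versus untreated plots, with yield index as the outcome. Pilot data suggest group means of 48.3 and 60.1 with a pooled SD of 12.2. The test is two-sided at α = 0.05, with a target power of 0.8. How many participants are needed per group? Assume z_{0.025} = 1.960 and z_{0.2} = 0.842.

n = 17 per group

Cohen's d = |M₁ − M₂| / SD_pooled = |48.3 − 60.1| / 12.2 = 11.8 / 12.2 = 0.967.
For two independent groups with equal n: n = 2·((z_{α/2} + z_β) / d)².
z_{α/2} + z_β = 1.960 + 0.842 = 2.802.
n = 2 × (2.802 / 0.967)² = 2 × 2.898² = 2 × 8.40 = 16.8.
Round up to the next whole participant.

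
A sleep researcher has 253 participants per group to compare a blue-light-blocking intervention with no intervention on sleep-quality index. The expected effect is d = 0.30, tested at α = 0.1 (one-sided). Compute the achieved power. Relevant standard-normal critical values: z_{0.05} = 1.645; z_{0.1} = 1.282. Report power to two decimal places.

power ≈ 0.98

For two equal groups, power = Φ(d·√(n/2) − z_{α}).
d·√(n/2) = 0.30 × √(253/2) = 0.30 × 11.247 = 3.374.
z_β = 3.374 − 1.282 = 2.092.
Power = Φ(2.092) = 0.982.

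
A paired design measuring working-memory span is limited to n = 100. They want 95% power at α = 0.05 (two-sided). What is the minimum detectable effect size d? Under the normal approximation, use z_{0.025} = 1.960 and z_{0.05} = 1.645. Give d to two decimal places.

d_min ≈ 0.36

For a single sample (or paired design) of n = 100: d_min = (z_{α/2} + z_β)/√n.
z-sum = 1.960 + 1.645 = 3.605.
d_min = 3.605 / √100 = 3.605 / 10.000 = 0.360.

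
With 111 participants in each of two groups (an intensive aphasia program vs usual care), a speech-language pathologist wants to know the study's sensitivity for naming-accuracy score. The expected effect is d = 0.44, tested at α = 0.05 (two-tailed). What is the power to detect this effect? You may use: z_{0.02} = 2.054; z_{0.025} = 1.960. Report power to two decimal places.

For two equal groups, power = Φ(d·√(n/2) − z_{α/2}).
d·√(n/2) = 0.44 × √(111/2) = 0.44 × 7.450 = 3.278.
z_β = 3.278 − 1.960 = 1.318.
Power = Φ(1.318) = 0.906.

power ≈ 0.91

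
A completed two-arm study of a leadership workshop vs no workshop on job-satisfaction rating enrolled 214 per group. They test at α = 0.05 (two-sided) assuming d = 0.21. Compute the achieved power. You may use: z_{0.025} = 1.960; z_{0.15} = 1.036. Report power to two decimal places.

power ≈ 0.58

For two equal groups, power = Φ(d·√(n/2) − z_{α/2}).
d·√(n/2) = 0.21 × √(214/2) = 0.21 × 10.344 = 2.172.
z_β = 2.172 − 1.960 = 0.212.
Power = Φ(0.212) = 0.584.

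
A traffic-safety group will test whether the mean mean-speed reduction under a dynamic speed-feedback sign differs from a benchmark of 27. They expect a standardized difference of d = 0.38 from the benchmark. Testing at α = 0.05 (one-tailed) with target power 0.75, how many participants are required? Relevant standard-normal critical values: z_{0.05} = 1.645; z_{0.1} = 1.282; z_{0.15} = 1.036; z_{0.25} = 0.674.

For a one-sample test: n = ((z_{α} + z_β) / d)².
z_{α} + z_β = 1.645 + 0.674 = 2.319.
n = (2.319 / 0.38)² = 6.103² = 37.24.
Round up.

n = 38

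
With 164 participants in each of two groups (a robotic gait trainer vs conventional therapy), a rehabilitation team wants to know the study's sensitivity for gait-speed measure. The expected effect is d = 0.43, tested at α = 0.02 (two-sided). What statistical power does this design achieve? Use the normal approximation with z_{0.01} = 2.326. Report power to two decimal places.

power ≈ 0.94

For two equal groups, power = Φ(d·√(n/2) − z_{α/2}).
d·√(n/2) = 0.43 × √(164/2) = 0.43 × 9.055 = 3.894.
z_β = 3.894 − 2.326 = 1.568.
Power = Φ(1.568) = 0.942.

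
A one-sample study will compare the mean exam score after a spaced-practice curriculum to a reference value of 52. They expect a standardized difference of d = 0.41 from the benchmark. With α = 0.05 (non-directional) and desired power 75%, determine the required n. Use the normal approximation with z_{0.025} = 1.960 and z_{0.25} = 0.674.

For a one-sample test: n = ((z_{α/2} + z_β) / d)².
z_{α/2} + z_β = 1.960 + 0.674 = 2.634.
n = (2.634 / 0.41)² = 6.424² = 41.27.
Round up.

n = 42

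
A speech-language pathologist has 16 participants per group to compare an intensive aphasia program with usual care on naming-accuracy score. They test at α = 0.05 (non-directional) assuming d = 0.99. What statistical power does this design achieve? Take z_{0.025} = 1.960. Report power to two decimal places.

power ≈ 0.80

For two equal groups, power = Φ(d·√(n/2) − z_{α/2}).
d·√(n/2) = 0.99 × √(16/2) = 0.99 × 2.828 = 2.800.
z_β = 2.800 − 1.960 = 0.840.
Power = Φ(0.840) = 0.800.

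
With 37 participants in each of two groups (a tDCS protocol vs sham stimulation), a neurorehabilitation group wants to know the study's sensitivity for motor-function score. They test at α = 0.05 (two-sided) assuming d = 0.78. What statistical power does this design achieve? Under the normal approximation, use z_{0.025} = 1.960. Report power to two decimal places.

For two equal groups, power = Φ(d·√(n/2) − z_{α/2}).
d·√(n/2) = 0.78 × √(37/2) = 0.78 × 4.301 = 3.355.
z_β = 3.355 − 1.960 = 1.395.
Power = Φ(1.395) = 0.918.

power ≈ 0.92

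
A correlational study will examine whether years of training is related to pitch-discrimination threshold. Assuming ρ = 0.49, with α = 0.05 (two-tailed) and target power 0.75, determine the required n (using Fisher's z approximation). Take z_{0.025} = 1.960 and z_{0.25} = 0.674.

n = 28

Fisher's z: C = ½·ln((1+r)/(1−r)) = ½·ln(2.9216) = 0.5361.
n = ((z_{α/2} + z_β)/C)² + 3.
(1.960 + 0.674) / 0.5361 = 2.634 / 0.5361 = 4.913.
n = 4.913² + 3 = 24.14 + 3 = 27.1.
Round up.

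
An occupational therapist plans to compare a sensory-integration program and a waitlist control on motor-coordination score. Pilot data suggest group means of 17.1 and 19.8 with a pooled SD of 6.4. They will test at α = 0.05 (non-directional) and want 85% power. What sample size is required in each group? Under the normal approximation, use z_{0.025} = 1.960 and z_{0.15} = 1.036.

Cohen's d = |M₁ − M₂| / SD_pooled = |17.1 − 19.8| / 6.4 = 2.7 / 6.4 = 0.422.
For two independent groups with equal n: n = 2·((z_{α/2} + z_β) / d)².
z_{α/2} + z_β = 1.960 + 1.036 = 2.996.
n = 2 × (2.996 / 0.422)² = 2 × 7.100² = 2 × 50.40 = 100.8.
Round up to the next whole participant.

n = 101 per group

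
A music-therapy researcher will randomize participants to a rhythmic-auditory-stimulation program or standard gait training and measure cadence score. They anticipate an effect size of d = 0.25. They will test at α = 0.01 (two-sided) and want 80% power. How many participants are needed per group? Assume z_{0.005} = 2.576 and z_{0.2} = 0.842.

For two independent groups with equal n: n = 2·((z_{α/2} + z_β) / d)².
z_{α/2} + z_β = 2.576 + 0.842 = 3.418.
n = 2 × (3.418 / 0.25)² = 2 × 13.672² = 2 × 186.92 = 373.8.
Round up to the next whole participant.

n = 374 per group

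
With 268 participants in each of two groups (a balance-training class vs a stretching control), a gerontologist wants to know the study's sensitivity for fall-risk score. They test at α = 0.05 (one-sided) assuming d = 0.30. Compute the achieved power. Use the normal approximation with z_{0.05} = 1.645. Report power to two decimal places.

power ≈ 0.97

For two equal groups, power = Φ(d·√(n/2) − z_{α}).
d·√(n/2) = 0.30 × √(268/2) = 0.30 × 11.576 = 3.473.
z_β = 3.473 − 1.645 = 1.828.
Power = Φ(1.828) = 0.966.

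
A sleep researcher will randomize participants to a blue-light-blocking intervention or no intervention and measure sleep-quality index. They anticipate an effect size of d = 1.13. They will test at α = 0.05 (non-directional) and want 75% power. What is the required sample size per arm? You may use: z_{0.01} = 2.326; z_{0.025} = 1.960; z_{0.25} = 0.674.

n = 11 per group

For two independent groups with equal n: n = 2·((z_{α/2} + z_β) / d)².
z_{α/2} + z_β = 1.960 + 0.674 = 2.634.
n = 2 × (2.634 / 1.13)² = 2 × 2.331² = 2 × 5.43 = 10.9.
Round up to the next whole participant.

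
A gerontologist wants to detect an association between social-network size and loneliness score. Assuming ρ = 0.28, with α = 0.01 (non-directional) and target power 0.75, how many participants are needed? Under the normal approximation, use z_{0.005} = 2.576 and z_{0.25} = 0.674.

n = 131

Fisher's z: C = ½·ln((1+r)/(1−r)) = ½·ln(1.7778) = 0.2877.
n = ((z_{α/2} + z_β)/C)² + 3.
(2.576 + 0.674) / 0.2877 = 3.250 / 0.2877 = 11.296.
n = 11.296² + 3 = 127.61 + 3 = 130.6.
Round up.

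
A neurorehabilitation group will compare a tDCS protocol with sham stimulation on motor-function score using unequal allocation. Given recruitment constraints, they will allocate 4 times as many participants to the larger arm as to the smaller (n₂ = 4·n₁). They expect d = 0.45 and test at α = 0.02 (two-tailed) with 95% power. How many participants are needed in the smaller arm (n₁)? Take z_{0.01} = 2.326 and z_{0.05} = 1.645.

With allocation ratio k = n₂/n₁ = 4, Var(x̄₁−x̄₂) = σ²(1/n₁ + 1/(k·n₁)) = σ²·(k+1)/(k·n₁).
So n₁ = (1 + 1/k)·((z_{α/2} + z_β)/d)² = 1.250 × (3.971/0.45)².
n₁ = 1.250 × 77.87 = 97.3.
Round up: n₁ = 98, giving n₂ = 4 × 98 = 392.

n₁ = 98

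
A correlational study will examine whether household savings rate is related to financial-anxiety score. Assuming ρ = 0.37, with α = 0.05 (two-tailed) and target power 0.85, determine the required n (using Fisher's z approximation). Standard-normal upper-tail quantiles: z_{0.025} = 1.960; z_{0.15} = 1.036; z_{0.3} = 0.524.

n = 63

Fisher's z: C = ½·ln((1+r)/(1−r)) = ½·ln(2.1746) = 0.3884.
n = ((z_{α/2} + z_β)/C)² + 3.
(1.960 + 1.036) / 0.3884 = 2.996 / 0.3884 = 7.714.
n = 7.714² + 3 = 59.50 + 3 = 62.5.
Round up.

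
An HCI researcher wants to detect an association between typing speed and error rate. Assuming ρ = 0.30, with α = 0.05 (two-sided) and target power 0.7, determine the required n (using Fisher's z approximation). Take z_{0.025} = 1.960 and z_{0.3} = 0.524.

n = 68

Fisher's z: C = ½·ln((1+r)/(1−r)) = ½·ln(1.8571) = 0.3095.
n = ((z_{α/2} + z_β)/C)² + 3.
(1.960 + 0.524) / 0.3095 = 2.484 / 0.3095 = 8.026.
n = 8.026² + 3 = 64.41 + 3 = 67.4.
Round up.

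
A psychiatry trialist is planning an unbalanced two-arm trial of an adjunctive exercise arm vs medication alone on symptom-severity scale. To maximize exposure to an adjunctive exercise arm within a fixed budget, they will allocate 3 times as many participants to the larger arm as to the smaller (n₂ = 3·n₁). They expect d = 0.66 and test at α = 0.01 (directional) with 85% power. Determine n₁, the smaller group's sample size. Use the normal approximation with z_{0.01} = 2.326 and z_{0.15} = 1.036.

With allocation ratio k = n₂/n₁ = 3, Var(x̄₁−x̄₂) = σ²(1/n₁ + 1/(k·n₁)) = σ²·(k+1)/(k·n₁).
So n₁ = (1 + 1/k)·((z_{α} + z_β)/d)² = 1.333 × (3.362/0.66)².
n₁ = 1.333 × 25.95 = 34.6.
Round up: n₁ = 35, giving n₂ = 3 × 35 = 105.

n₁ = 35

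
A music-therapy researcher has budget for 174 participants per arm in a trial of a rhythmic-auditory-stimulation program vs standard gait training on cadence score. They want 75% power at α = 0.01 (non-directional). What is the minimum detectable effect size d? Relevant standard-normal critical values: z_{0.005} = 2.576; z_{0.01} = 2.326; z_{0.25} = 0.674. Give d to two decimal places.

For two independent groups of n = 174 each: d_min = (z_{α/2} + z_β)·√(2/n).
z-sum = 2.576 + 0.674 = 3.250.
d_min = 3.250 × √(2/174) = 3.250 × 0.1072 = 0.348.

d_min ≈ 0.35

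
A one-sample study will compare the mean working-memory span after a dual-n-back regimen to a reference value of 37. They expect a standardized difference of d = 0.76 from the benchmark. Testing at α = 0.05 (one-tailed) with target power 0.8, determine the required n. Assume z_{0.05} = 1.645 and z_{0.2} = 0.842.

n = 11

For a one-sample test: n = ((z_{α} + z_β) / d)².
z_{α} + z_β = 1.645 + 0.842 = 2.487.
n = (2.487 / 0.76)² = 3.272² = 10.71.
Round up.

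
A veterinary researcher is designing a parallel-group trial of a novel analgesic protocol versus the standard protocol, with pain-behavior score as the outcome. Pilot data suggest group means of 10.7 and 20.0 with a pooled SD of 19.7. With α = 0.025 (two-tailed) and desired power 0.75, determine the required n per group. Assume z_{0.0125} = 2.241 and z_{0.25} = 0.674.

n = 77 per group

Cohen's d = |M₁ − M₂| / SD_pooled = |10.7 − 20.0| / 19.7 = 9.3 / 19.7 = 0.472.
For two independent groups with equal n: n = 2·((z_{α/2} + z_β) / d)².
z_{α/2} + z_β = 2.241 + 0.674 = 2.915.
n = 2 × (2.915 / 0.472)² = 2 × 6.176² = 2 × 38.14 = 76.3.
Round up to the next whole participant.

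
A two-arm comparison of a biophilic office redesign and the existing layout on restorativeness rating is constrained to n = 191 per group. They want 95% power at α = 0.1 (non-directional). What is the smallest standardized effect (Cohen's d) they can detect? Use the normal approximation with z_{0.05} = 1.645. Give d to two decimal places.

For two independent groups of n = 191 each: d_min = (z_{α/2} + z_β)·√(2/n).
z-sum = 1.645 + 1.645 = 3.290.
d_min = 3.290 × √(2/191) = 3.290 × 0.1023 = 0.337.

d_min ≈ 0.34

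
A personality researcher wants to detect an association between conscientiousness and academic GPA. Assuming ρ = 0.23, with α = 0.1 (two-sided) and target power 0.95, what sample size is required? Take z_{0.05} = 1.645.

Fisher's z: C = ½·ln((1+r)/(1−r)) = ½·ln(1.5974) = 0.2342.
n = ((z_{α/2} + z_β)/C)² + 3.
(1.645 + 1.645) / 0.2342 = 3.290 / 0.2342 = 14.048.
n = 14.048² + 3 = 197.34 + 3 = 200.3.
Round up.

n = 201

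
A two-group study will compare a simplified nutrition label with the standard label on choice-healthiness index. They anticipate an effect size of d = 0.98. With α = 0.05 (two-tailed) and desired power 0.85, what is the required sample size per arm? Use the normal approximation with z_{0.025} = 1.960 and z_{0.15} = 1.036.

For two independent groups with equal n: n = 2·((z_{α/2} + z_β) / d)².
z_{α/2} + z_β = 1.960 + 1.036 = 2.996.
n = 2 × (2.996 / 0.98)² = 2 × 3.057² = 2 × 9.35 = 18.7.
Round up to the next whole participant.

n = 19 per group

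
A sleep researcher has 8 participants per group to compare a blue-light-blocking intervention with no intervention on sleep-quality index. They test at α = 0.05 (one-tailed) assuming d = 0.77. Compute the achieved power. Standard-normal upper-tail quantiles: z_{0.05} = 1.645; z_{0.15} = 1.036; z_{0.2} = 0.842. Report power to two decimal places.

power ≈ 0.46

For two equal groups, power = Φ(d·√(n/2) − z_{α}).
d·√(n/2) = 0.77 × √(8/2) = 0.77 × 2.000 = 1.540.
z_β = 1.540 − 1.645 = -0.105.
Power = Φ(-0.105) = 0.458.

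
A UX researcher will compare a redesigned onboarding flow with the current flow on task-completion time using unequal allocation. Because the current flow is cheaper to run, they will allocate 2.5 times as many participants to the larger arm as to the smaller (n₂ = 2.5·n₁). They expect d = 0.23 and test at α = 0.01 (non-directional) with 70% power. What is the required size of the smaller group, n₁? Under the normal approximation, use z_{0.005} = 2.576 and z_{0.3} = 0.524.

With allocation ratio k = n₂/n₁ = 2.5, Var(x̄₁−x̄₂) = σ²(1/n₁ + 1/(k·n₁)) = σ²·(k+1)/(k·n₁).
So n₁ = (1 + 1/k)·((z_{α/2} + z_β)/d)² = 1.400 × (3.100/0.23)².
n₁ = 1.400 × 181.66 = 254.3.
Round up: n₁ = 255, giving n₂ = ⌈2.5 × 255⌉ = ⌈637.5⌉ = 638.

n₁ = 255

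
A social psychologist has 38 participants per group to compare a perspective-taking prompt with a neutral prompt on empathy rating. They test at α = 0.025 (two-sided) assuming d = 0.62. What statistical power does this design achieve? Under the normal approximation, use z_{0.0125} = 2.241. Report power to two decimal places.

For two equal groups, power = Φ(d·√(n/2) − z_{α/2}).
d·√(n/2) = 0.62 × √(38/2) = 0.62 × 4.359 = 2.703.
z_β = 2.703 − 2.241 = 0.462.
Power = Φ(0.462) = 0.678.

power ≈ 0.68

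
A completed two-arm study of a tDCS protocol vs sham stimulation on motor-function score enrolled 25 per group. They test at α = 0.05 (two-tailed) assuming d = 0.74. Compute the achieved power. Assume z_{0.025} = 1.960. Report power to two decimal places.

For two equal groups, power = Φ(d·√(n/2) − z_{α/2}).
d·√(n/2) = 0.74 × √(25/2) = 0.74 × 3.536 = 2.616.
z_β = 2.616 − 1.960 = 0.656.
Power = Φ(0.656) = 0.744.

power ≈ 0.74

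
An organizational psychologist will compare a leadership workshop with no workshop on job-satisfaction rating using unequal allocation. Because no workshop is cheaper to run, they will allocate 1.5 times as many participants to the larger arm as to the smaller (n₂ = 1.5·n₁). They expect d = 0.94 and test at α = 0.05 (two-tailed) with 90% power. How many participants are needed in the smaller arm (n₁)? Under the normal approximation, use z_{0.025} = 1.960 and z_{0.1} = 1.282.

With allocation ratio k = n₂/n₁ = 1.5, Var(x̄₁−x̄₂) = σ²(1/n₁ + 1/(k·n₁)) = σ²·(k+1)/(k·n₁).
So n₁ = (1 + 1/k)·((z_{α/2} + z_β)/d)² = 1.667 × (3.242/0.94)².
n₁ = 1.667 × 11.90 = 19.8.
Round up: n₁ = 20, giving n₂ = 1.5 × 20 = 30.

n₁ = 20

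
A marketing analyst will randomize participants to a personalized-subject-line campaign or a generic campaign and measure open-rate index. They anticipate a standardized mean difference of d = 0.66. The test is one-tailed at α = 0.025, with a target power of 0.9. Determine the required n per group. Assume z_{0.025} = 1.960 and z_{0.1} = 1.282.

n = 49 per group

For two independent groups with equal n: n = 2·((z_{α} + z_β) / d)².
z_{α} + z_β = 1.960 + 1.282 = 3.242.
n = 2 × (3.242 / 0.66)² = 2 × 4.912² = 2 × 24.13 = 48.3.
Round up to the next whole participant.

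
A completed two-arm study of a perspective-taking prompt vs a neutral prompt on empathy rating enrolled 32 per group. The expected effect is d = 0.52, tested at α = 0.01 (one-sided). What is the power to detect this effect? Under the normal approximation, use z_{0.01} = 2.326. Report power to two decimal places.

For two equal groups, power = Φ(d·√(n/2) − z_{α}).
d·√(n/2) = 0.52 × √(32/2) = 0.52 × 4.000 = 2.080.
z_β = 2.080 − 2.326 = -0.246.
Power = Φ(-0.246) = 0.403.

power ≈ 0.40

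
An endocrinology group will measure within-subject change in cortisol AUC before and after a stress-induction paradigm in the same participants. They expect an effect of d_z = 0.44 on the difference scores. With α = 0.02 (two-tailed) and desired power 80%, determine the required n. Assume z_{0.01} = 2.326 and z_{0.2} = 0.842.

n = 52 pairs

For a paired (one-sample on differences) test: n = ((z_{α/2} + z_β) / d)².
z_{α/2} + z_β = 2.326 + 0.842 = 3.168.
n = (3.168 / 0.44)² = 7.200² = 51.84.
Round up.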